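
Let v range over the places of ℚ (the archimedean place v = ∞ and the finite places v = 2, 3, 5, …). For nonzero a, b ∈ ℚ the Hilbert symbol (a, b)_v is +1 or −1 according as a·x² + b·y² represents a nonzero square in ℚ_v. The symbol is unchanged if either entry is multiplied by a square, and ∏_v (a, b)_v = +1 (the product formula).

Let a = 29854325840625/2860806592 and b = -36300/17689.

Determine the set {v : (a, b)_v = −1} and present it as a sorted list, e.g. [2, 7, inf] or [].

Mod squares: a ≡ 15015, b ≡ -3. Check v ∈ {∞, 2, 3, 5, 7, 11, 13, 19}.
v=7: a=7^-3·(≡3), b=7^-2·(≡4) mod 7; (3|7)=-1, (4|7)=+1; (−1)^{-3·-2·3}·(-1)^-2·(+1)^-3 = +1.
v=13: a=13^3·(≡5), b=13^0·(≡1) mod 13; (5|13)=-1, (1|13)=+1; (−1)^{3·0·6}·(-1)^0·(+1)^3 = +1.
v=11: a=11^5·(≡3), b=11^2·(≡8) mod 11; (3|11)=+1, (8|11)=-1; (−1)^{5·2·5}·(+1)^2·(-1)^5 = -1.
v=3: a=3^3·(≡1), b=3^1·(≡2) mod 3; (1|3)=+1, (2|3)=-1; (−1)^{3·1·1}·(+1)^1·(-1)^3 = +1.
v=2: v_2(a)=-6, v_2(b)=2; units ≡ 7, 5 (mod 8); ε·ε+αω+βω = 1·0+-6·1+2·0 ≡ 0  ⇒  (a,b)_2 = +1.
v=∞: 15015 > 0 and -3 < 0  ⇒  (a,b)_∞ = +1.
v=19: a=19^-4·(≡9), b=19^-2·(≡6) mod 19; (9|19)=+1, (6|19)=+1; (−1)^{-4·-2·9}·(+1)^-2·(+1)^-4 = +1.
v=5: a=5^5·(≡2), b=5^2·(≡2) mod 5; (2|5)=-1, (2|5)=-1; (−1)^{5·2·2}·(-1)^2·(-1)^5 = -1.
|Ram(15015, -3)| = 2, even; anisotropic at {5, 11}.

[5, 11]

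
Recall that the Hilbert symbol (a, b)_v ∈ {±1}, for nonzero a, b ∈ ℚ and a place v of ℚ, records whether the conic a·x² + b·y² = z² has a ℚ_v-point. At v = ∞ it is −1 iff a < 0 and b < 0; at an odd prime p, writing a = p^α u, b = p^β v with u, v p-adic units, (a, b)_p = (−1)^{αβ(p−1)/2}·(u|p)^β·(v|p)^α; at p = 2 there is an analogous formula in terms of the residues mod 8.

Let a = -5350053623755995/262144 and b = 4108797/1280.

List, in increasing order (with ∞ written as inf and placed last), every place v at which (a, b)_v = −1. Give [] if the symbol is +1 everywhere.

(a, b) ≡ (-1155, 385) mod (ℚ^×)²; places V = {2, 3, 5, 7, 11, ∞}.
(a,b)_5: α=1, u≡4; β=-1, v≡2 (mod 5); (4|5)=+1, (2|5)=-1; sign (−1)^0·+1^-1·-1^1 = -1.
(a,b)_7: α=5, u≡5; β=3, v≡5 (mod 7); (5|7)=-1, (5|7)=-1; sign (−1)^1·-1^3·-1^5 = -1.
(a,b)_3: α=3, u≡2; β=2, v≡1 (mod 3); (2|3)=-1, (1|3)=+1; sign (−1)^0·-1^2·+1^3 = +1.
(a,b)_∞: sgn(-1155)=−, sgn(385)=+, so +1.
(a,b)_2: α=-18, β=-8; u≡5, v≡1 (mod 8); ε(u)ε(v)=0·0, αω(v)=-18·0, βω(u)=-8·1; sum ≡ 0  ⇒  +1.
(a,b)_11: α=9, u≡1; β=3, v≡10 (mod 11); (1|11)=+1, (10|11)=-1; sign (−1)^1·+1^3·-1^9 = +1.
|Ram(-1155, 385)| = 2, even; anisotropic at {5, 7}.

[5, 7]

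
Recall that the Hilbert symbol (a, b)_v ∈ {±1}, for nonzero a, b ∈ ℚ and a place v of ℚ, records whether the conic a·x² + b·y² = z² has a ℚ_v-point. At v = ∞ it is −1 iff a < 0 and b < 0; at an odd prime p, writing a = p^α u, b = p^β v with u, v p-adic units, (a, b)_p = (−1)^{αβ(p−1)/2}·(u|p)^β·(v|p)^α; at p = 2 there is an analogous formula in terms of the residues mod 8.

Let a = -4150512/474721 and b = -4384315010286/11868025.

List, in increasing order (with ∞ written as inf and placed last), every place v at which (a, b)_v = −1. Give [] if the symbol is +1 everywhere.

Mod squares: a ≡ -28823, b ≡ -57646. Check v ∈ {∞, 2, 3, 5, 13, 17, 19, 37, 41, 53}.
v=41: a=41^1·(≡7), b=41^1·(≡35) mod 41; (7|41)=-1, (35|41)=-1; (−1)^{1·1·20}·(-1)^1·(-1)^1 = +1.
v=∞: -28823 < 0 and -57646 < 0  ⇒  (a,b)_∞ = -1.
v=5: a=5^0·(≡3), b=5^-2·(≡4) mod 5; (3|5)=-1, (4|5)=+1; (−1)^{0·-2·2}·(-1)^-2·(+1)^0 = +1.
v=17: a=17^0·(≡16), b=17^2·(≡13) mod 17; (16|17)=+1, (13|17)=+1; (−1)^{0·2·8}·(+1)^2·(+1)^0 = +1.
v=53: a=53^-2·(≡13), b=53^-2·(≡19) mod 53; (13|53)=+1, (19|53)=-1; (−1)^{-2·-2·26}·(+1)^-2·(-1)^-2 = +1.
v=2: v_2(a)=4, v_2(b)=1; units ≡ 1, 1 (mod 8); ε·ε+αω+βω = 0·0+4·0+1·0 ≡ 0  ⇒  (a,b)_2 = +1.
v=37: a=37^1·(≡31), b=37^1·(≡16) mod 37; (31|37)=-1, (16|37)=+1; (−1)^{1·1·18}·(-1)^1·(+1)^1 = -1.
v=19: a=19^1·(≡15), b=19^3·(≡11) mod 19; (15|19)=-1, (11|19)=+1; (−1)^{1·3·9}·(-1)^3·(+1)^1 = +1.
v=13: a=13^-2·(≡11), b=13^-2·(≡3) mod 13; (11|13)=-1, (3|13)=+1; (−1)^{-2·-2·6}·(-1)^-2·(+1)^-2 = +1.
v=3: a=3^2·(≡1), b=3^6·(≡2) mod 3; (1|3)=+1, (2|3)=-1; (−1)^{2·6·1}·(+1)^6·(-1)^2 = +1.
Ram(-28823, -57646) = {37, ∞}; no ℚ_37-point on the conic.

[37, inf]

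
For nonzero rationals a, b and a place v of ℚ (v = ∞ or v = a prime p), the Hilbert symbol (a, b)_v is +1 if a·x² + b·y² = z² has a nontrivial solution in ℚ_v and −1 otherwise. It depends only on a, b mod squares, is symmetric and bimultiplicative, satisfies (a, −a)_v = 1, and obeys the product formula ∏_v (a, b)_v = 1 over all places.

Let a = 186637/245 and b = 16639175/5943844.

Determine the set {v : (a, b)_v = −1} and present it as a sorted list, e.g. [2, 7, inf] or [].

Mod squares: a ≡ 2585, b ≡ 47. Check v ∈ {∞, 2, 5, 7, 11, 17, 19, 23, 47, 53}.
v=5: a=5^-1·(≡3), b=5^2·(≡3) mod 5; (3|5)=-1, (3|5)=-1; (−1)^{-1·2·2}·(-1)^2·(-1)^-1 = -1.
v=17: a=17^0·(≡4), b=17^2·(≡2) mod 17; (4|17)=+1, (2|17)=+1; (−1)^{0·2·8}·(+1)^2·(+1)^0 = +1.
v=2: v_2(a)=0, v_2(b)=-2; units ≡ 1, 7 (mod 8); ε·ε+αω+βω = 0·1+0·0+-2·0 ≡ 0  ⇒  (a,b)_2 = +1.
v=11: a=11^1·(≡9), b=11^0·(≡5) mod 11; (9|11)=+1, (5|11)=+1; (−1)^{1·0·5}·(+1)^0·(+1)^1 = +1.
v=19: a=19^2·(≡17), b=19^0·(≡9) mod 19; (17|19)=+1, (9|19)=+1; (−1)^{2·0·9}·(+1)^0·(+1)^2 = +1.
v=7: a=7^-2·(≡2), b=7^2·(≡3) mod 7; (2|7)=+1, (3|7)=-1; (−1)^{-2·2·3}·(+1)^2·(-1)^-2 = +1.
v=53: a=53^0·(≡20), b=53^-2·(≡4) mod 53; (20|53)=-1, (4|53)=+1; (−1)^{0·-2·26}·(-1)^-2·(+1)^0 = +1.
v=47: a=47^1·(≡7), b=47^1·(≡28) mod 47; (7|47)=+1, (28|47)=+1; (−1)^{1·1·23}·(+1)^1·(+1)^1 = -1.
v=∞: 2585 > 0 and 47 > 0  ⇒  (a,b)_∞ = +1.
v=23: a=23^0·(≡1), b=23^-2·(≡18) mod 23; (1|23)=+1, (18|23)=+1; (−1)^{0·-2·11}·(+1)^-2·(+1)^0 = +1.
Ram(2585, 47) = {5, 47}; no ℚ_5-point on the conic.

[5, 47]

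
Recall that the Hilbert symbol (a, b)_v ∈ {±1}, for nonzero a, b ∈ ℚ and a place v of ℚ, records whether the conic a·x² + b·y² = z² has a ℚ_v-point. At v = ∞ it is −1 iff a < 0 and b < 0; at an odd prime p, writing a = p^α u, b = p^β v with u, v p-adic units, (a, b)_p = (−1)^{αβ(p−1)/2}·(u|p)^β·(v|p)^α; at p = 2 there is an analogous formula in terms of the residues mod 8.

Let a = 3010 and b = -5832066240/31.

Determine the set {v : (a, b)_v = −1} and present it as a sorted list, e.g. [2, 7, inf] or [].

(a, b) ≡ (3010, -22165) mod (ℚ^×)²; places V = {2, 3, 5, 7, 11, 13, 17, 31, 43, ∞}.
(a,b)_∞: sgn(3010)=+, sgn(-22165)=−, so +1.
(a,b)_13: α=0, u≡7; β=1, v≡6 (mod 13); (7|13)=-1, (6|13)=-1; sign (−1)^0·-1^1·-1^0 = -1.
(a,b)_3: α=0, u≡1; β=2, v≡2 (mod 3); (1|3)=+1, (2|3)=-1; sign (−1)^0·+1^2·-1^0 = +1.
(a,b)_31: α=0, u≡3; β=-1, v≡30 (mod 31); (3|31)=-1, (30|31)=-1; sign (−1)^0·-1^-1·-1^0 = -1.
(a,b)_7: α=1, u≡3; β=2, v≡1 (mod 7); (3|7)=-1, (1|7)=+1; sign (−1)^0·-1^2·+1^1 = +1.
(a,b)_11: α=0, u≡7; β=1, v≡3 (mod 11); (7|11)=-1, (3|11)=+1; sign (−1)^0·-1^1·+1^0 = -1.
(a,b)_2: α=1, β=6; u≡1, v≡3 (mod 8); ε(u)ε(v)=0·1, αω(v)=1·1, βω(u)=6·0; sum ≡ 1  ⇒  -1.
(a,b)_5: α=1, u≡2; β=1, v≡2 (mod 5); (2|5)=-1, (2|5)=-1; sign (−1)^0·-1^1·-1^1 = +1.
(a,b)_43: α=1, u≡27; β=0, v≡41 (mod 43); (27|43)=-1, (41|43)=+1; sign (−1)^0·-1^0·+1^1 = +1.
(a,b)_17: α=0, u≡1; β=2, v≡7 (mod 17); (1|17)=+1, (7|17)=-1; sign (−1)^0·+1^2·-1^0 = +1.
(3010, -22165 / ℚ) ramifies at {2, 11, 13, 31}: a division algebra.

[2, 11, 13, 31]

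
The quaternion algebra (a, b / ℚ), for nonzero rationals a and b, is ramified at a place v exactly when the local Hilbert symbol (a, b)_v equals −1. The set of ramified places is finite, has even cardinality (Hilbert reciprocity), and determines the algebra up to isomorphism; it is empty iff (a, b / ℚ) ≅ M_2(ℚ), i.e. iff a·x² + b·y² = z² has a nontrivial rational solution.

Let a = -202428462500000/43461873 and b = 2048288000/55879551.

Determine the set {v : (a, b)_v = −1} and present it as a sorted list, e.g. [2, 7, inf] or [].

[5, 7, 11, 23]

Mod squares: a ≡ -138138, b ≡ 195. Check v ∈ {∞, 2, 3, 5, 7, 11, 13, 19, 23}.
v=23: a=23^3·(≡15), b=23^2·(≡17) mod 23; (15|23)=-1, (17|23)=-1; (−1)^{3·2·11}·(-1)^2·(-1)^3 = -1.
v=∞: -138138 < 0 and 195 > 0  ⇒  (a,b)_∞ = +1.
v=11: a=11^3·(≡1), b=11^2·(≡6) mod 11; (1|11)=+1, (6|11)=-1; (−1)^{3·2·5}·(+1)^2·(-1)^3 = -1.
v=7: a=7^-3·(≡3), b=7^-2·(≡3) mod 7; (3|7)=-1, (3|7)=-1; (−1)^{-3·-2·3}·(-1)^-2·(-1)^-3 = -1.
v=13: a=13^-1·(≡11), b=13^-1·(≡6) mod 13; (11|13)=-1, (6|13)=-1; (−1)^{-1·-1·6}·(-1)^-1·(-1)^-1 = +1.
v=2: v_2(a)=5, v_2(b)=8; units ≡ 3, 3 (mod 8); ε·ε+αω+βω = 1·1+5·1+8·1 ≡ 0  ⇒  (a,b)_2 = +1.
v=5: a=5^8·(≡2), b=5^3·(≡4) mod 5; (2|5)=-1, (4|5)=+1; (−1)^{8·3·2}·(-1)^3·(+1)^8 = -1.
v=3: a=3^-3·(≡1), b=3^-5·(≡2) mod 3; (1|3)=+1, (2|3)=-1; (−1)^{-3·-5·1}·(+1)^-5·(-1)^-3 = +1.
v=19: a=19^-2·(≡6), b=19^-2·(≡4) mod 19; (6|19)=+1, (4|19)=+1; (−1)^{-2·-2·9}·(+1)^-2·(+1)^-2 = +1.
(-138138, 195 / ℚ) ramifies at {5, 7, 11, 23}: a division algebra.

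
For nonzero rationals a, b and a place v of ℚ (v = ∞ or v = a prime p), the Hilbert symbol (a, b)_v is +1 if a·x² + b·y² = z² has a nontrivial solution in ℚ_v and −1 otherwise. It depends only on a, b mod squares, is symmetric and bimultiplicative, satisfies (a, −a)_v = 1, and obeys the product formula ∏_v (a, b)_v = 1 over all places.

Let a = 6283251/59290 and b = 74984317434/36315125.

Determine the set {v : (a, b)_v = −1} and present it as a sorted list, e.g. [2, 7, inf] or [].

(a, b) ≡ (510, 130) mod (ℚ^×)²; places V = {2, 3, 5, 7, 11, 13, 17, ∞}.
(a,b)_∞: sgn(510)=+, sgn(130)=+, so +1.
(a,b)_17: α=1, u≡16; β=2, v≡7 (mod 17); (16|17)=+1, (7|17)=-1; sign (−1)^0·+1^2·-1^1 = -1.
(a,b)_13: α=2, u≡9; β=3, v≡9 (mod 13); (9|13)=+1, (9|13)=+1; sign (−1)^0·+1^3·+1^2 = +1.
(a,b)_2: α=-1, β=1; u≡7, v≡1 (mod 8); ε(u)ε(v)=1·0, αω(v)=-1·0, βω(u)=1·0; sum ≡ 0  ⇒  +1.
(a,b)_7: α=-2, u≡5; β=-4, v≡1 (mod 7); (5|7)=-1, (1|7)=+1; sign (−1)^0·-1^-4·+1^-2 = +1.
(a,b)_3: α=7, u≡2; β=10, v≡1 (mod 3); (2|3)=-1, (1|3)=+1; sign (−1)^0·-1^10·+1^7 = +1.
(a,b)_5: α=-1, u≡2; β=-3, v≡4 (mod 5); (2|5)=-1, (4|5)=+1; sign (−1)^0·-1^-3·+1^-1 = -1.
(a,b)_11: α=-2, u≡3; β=-2, v≡4 (mod 11); (3|11)=+1, (4|11)=+1; sign (−1)^0·+1^-2·+1^-2 = +1.
Ram(510, 130) = {5, 17}; no ℚ_5-point on the conic.

[5, 17]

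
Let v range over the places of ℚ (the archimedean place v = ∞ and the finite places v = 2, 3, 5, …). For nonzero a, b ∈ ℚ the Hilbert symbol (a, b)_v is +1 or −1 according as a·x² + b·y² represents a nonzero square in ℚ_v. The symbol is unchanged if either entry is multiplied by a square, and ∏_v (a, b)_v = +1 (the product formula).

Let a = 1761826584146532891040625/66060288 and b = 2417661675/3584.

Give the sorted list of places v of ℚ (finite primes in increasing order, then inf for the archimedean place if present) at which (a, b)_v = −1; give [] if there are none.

[3, 5, 11, 13]

Mod squares: a ≡ 8855, b ≡ 138138. Check v ∈ {∞, 2, 3, 5, 7, 11, 13, 23, 31}.
v=∞: 8855 > 0 and 138138 > 0  ⇒  (a,b)_∞ = +1.
v=31: a=31^2·(≡16), b=31^0·(≡7) mod 31; (16|31)=+1, (7|31)=+1; (−1)^{2·0·15}·(+1)^0·(+1)^2 = +1.
v=2: v_2(a)=-20, v_2(b)=-9; units ≡ 7, 5 (mod 8); ε·ε+αω+βω = 1·0+-20·1+-9·0 ≡ 0  ⇒  (a,b)_2 = +1.
v=23: a=23^3·(≡11), b=23^1·(≡12) mod 23; (11|23)=-1, (12|23)=+1; (−1)^{3·1·11}·(-1)^1·(+1)^3 = +1.
v=7: a=7^-1·(≡5), b=7^-1·(≡2) mod 7; (5|7)=-1, (2|7)=+1; (−1)^{-1·-1·3}·(-1)^-1·(+1)^-1 = +1.
v=5: a=5^5·(≡1), b=5^2·(≡3) mod 5; (1|5)=+1, (3|5)=-1; (−1)^{5·2·2}·(+1)^2·(-1)^5 = -1.
v=11: a=11^11·(≡2), b=11^3·(≡8) mod 11; (2|11)=-1, (8|11)=-1; (−1)^{11·3·5}·(-1)^3·(-1)^11 = -1.
v=13: a=13^2·(≡7), b=13^1·(≡2) mod 13; (7|13)=-1, (2|13)=-1; (−1)^{2·1·6}·(-1)^1·(-1)^2 = -1.
v=3: a=3^-2·(≡2), b=3^5·(≡2) mod 3; (2|3)=-1, (2|3)=-1; (−1)^{-2·5·1}·(-1)^5·(-1)^-2 = -1.
(8855, 138138 / ℚ) ramifies at {3, 5, 11, 13}: a division algebra.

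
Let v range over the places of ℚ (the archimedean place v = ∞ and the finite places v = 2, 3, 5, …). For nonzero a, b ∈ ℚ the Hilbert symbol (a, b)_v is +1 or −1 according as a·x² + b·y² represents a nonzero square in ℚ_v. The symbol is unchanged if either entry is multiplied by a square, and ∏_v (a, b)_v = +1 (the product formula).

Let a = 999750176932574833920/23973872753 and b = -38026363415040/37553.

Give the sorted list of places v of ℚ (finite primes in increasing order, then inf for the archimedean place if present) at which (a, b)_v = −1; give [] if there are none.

Mod squares: a ≡ 17765, b ≡ -965770. Check v ∈ {∞, 2, 3, 5, 7, 11, 13, 17, 19, 23, 41, 47}.
v=47: a=47^-4·(≡43), b=47^-2·(≡19) mod 47; (43|47)=-1, (19|47)=-1; (−1)^{-4·-2·23}·(-1)^-2·(-1)^-4 = +1.
v=23: a=23^2·(≡8), b=23^1·(≡2) mod 23; (8|23)=+1, (2|23)=+1; (−1)^{2·1·11}·(+1)^1·(+1)^2 = +1.
v=7: a=7^8·(≡5), b=7^4·(≡5) mod 7; (5|7)=-1, (5|7)=-1; (−1)^{8·4·3}·(-1)^4·(-1)^8 = +1.
v=11: a=11^1·(≡9), b=11^2·(≡2) mod 11; (9|11)=+1, (2|11)=-1; (−1)^{1·2·5}·(+1)^2·(-1)^1 = -1.
v=41: a=41^2·(≡24), b=41^0·(≡22) mod 41; (24|41)=-1, (22|41)=-1; (−1)^{2·0·20}·(-1)^0·(-1)^2 = +1.
v=13: a=13^0·(≡2), b=13^1·(≡2) mod 13; (2|13)=-1, (2|13)=-1; (−1)^{0·1·6}·(-1)^1·(-1)^0 = -1.
v=∞: 17765 > 0 and -965770 < 0  ⇒  (a,b)_∞ = +1.
v=5: a=5^1·(≡3), b=5^1·(≡4) mod 5; (3|5)=-1, (4|5)=+1; (−1)^{1·1·2}·(-1)^1·(+1)^1 = -1.
v=2: v_2(a)=8, v_2(b)=9; units ≡ 5, 3 (mod 8); ε·ε+αω+βω = 0·1+8·1+9·1 ≡ 1  ⇒  (a,b)_2 = -1.
v=17: a=17^-3·(≡4), b=17^-1·(≡1) mod 17; (4|17)=+1, (1|17)=+1; (−1)^{-3·-1·8}·(+1)^-1·(+1)^-3 = +1.
v=3: a=3^6·(≡2), b=3^2·(≡2) mod 3; (2|3)=-1, (2|3)=-1; (−1)^{6·2·1}·(-1)^2·(-1)^6 = +1.
v=19: a=19^1·(≡16), b=19^1·(≡10) mod 19; (16|19)=+1, (10|19)=-1; (−1)^{1·1·9}·(+1)^1·(-1)^1 = +1.
Ram(17765, -965770) = {2, 5, 11, 13}; no ℚ_2-point on the conic.

[2, 5, 11, 13]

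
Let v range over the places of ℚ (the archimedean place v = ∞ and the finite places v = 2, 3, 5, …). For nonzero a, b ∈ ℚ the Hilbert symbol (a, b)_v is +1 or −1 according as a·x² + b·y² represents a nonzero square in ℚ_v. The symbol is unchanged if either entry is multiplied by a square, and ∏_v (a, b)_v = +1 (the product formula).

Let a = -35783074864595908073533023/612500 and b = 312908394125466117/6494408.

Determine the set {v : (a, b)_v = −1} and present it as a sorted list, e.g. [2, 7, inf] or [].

[2, 3, 11, 19, 29, 47]

Mod squares: a ≡ -90915, b ≡ 1034. Check v ∈ {∞, 2, 3, 5, 7, 11, 13, 17, 19, 29, 41, 47, 53}.
v=5: a=5^-5·(≡2), b=5^0·(≡4) mod 5; (2|5)=-1, (4|5)=+1; (−1)^{-5·0·2}·(-1)^0·(+1)^-5 = +1.
v=11: a=11^9·(≡7), b=11^5·(≡8) mod 11; (7|11)=-1, (8|11)=-1; (−1)^{9·5·5}·(-1)^5·(-1)^9 = -1.
v=47: a=47^2·(≡15), b=47^1·(≡23) mod 47; (15|47)=-1, (23|47)=-1; (−1)^{2·1·23}·(-1)^1·(-1)^2 = -1.
v=53: a=53^0·(≡26), b=53^-2·(≡34) mod 53; (26|53)=-1, (34|53)=-1; (−1)^{0·-2·26}·(-1)^-2·(-1)^0 = +1.
v=19: a=19^3·(≡8), b=19^2·(≡18) mod 19; (8|19)=-1, (18|19)=-1; (−1)^{3·2·9}·(-1)^2·(-1)^3 = -1.
v=17: a=17^0·(≡9), b=17^-2·(≡3) mod 17; (9|17)=+1, (3|17)=-1; (−1)^{0·-2·8}·(+1)^-2·(-1)^0 = +1.
v=2: v_2(a)=-2, v_2(b)=-3; units ≡ 5, 5 (mod 8); ε·ε+αω+βω = 0·0+-2·1+-3·1 ≡ 1  ⇒  (a,b)_2 = -1.
v=3: a=3^5·(≡1), b=3^4·(≡2) mod 3; (1|3)=+1, (2|3)=-1; (−1)^{5·4·1}·(+1)^4·(-1)^5 = -1.
v=13: a=13^2·(≡6), b=13^0·(≡11) mod 13; (6|13)=-1, (11|13)=-1; (−1)^{2·0·6}·(-1)^0·(-1)^2 = +1.
v=7: a=7^-2·(≡4), b=7^0·(≡5) mod 7; (4|7)=+1, (5|7)=-1; (−1)^{-2·0·3}·(+1)^0·(-1)^-2 = +1.
v=29: a=29^3·(≡21), b=29^2·(≡27) mod 29; (21|29)=-1, (27|29)=-1; (−1)^{3·2·14}·(-1)^2·(-1)^3 = -1.
v=41: a=41^0·(≡20), b=41^2·(≡9) mod 41; (20|41)=+1, (9|41)=+1; (−1)^{0·2·20}·(+1)^2·(+1)^0 = +1.
v=∞: -90915 < 0 and 1034 > 0  ⇒  (a,b)_∞ = +1.
(-90915, 1034 / ℚ) ramifies at {2, 3, 11, 19, 29, 47}: a division algebra.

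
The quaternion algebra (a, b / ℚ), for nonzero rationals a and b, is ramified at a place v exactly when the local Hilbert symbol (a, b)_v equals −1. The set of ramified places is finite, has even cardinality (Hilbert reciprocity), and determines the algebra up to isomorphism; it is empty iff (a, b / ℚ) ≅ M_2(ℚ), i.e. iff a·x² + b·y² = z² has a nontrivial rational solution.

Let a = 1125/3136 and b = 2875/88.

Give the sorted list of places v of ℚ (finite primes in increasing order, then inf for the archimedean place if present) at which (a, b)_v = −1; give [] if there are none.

(a, b) ≡ (5, 2530) mod (ℚ^×)²; places V = {2, 3, 5, 7, 11, 23, ∞}.
(a,b)_5: α=3, u≡4; β=3, v≡1 (mod 5); (4|5)=+1, (1|5)=+1; sign (−1)^0·+1^3·+1^3 = +1.
(a,b)_2: α=-6, β=-3; u≡5, v≡1 (mod 8); ε(u)ε(v)=0·0, αω(v)=-6·0, βω(u)=-3·1; sum ≡ 1  ⇒  -1.
(a,b)_∞: sgn(5)=+, sgn(2530)=+, so +1.
(a,b)_7: α=-2, u≡5; β=0, v≡3 (mod 7); (5|7)=-1, (3|7)=-1; sign (−1)^0·-1^0·-1^-2 = +1.
(a,b)_11: α=0, u≡3; β=-1, v≡6 (mod 11); (3|11)=+1, (6|11)=-1; sign (−1)^0·+1^-1·-1^0 = +1.
(a,b)_23: α=0, u≡17; β=1, v≡9 (mod 23); (17|23)=-1, (9|23)=+1; sign (−1)^0·-1^1·+1^0 = -1.
(a,b)_3: α=2, u≡2; β=0, v≡1 (mod 3); (2|3)=-1, (1|3)=+1; sign (−1)^0·-1^0·+1^2 = +1.
Ram(5, 2530) = {2, 23}; no ℚ_2-point on the conic.

[2, 23]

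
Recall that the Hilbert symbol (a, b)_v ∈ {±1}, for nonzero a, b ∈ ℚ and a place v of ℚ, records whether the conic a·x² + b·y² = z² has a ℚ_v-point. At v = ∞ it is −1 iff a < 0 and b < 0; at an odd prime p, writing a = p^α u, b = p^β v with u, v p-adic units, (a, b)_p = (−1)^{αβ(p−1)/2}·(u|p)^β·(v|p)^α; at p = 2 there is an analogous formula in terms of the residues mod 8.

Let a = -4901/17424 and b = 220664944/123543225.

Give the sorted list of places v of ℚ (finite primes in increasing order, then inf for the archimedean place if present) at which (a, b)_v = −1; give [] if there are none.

(a, b) ≡ (-29, 31) mod (ℚ^×)²; places V = {2, 3, 5, 11, 13, 19, 23, 29, 31, ∞}.
(a,b)_2: α=-4, β=4; u≡3, v≡7 (mod 8); ε(u)ε(v)=1·1, αω(v)=-4·0, βω(u)=4·1; sum ≡ 1  ⇒  -1.
(a,b)_23: α=0, u≡14; β=2, v≡13 (mod 23); (14|23)=-1, (13|23)=+1; sign (−1)^0·-1^2·+1^0 = +1.
(a,b)_31: α=0, u≡14; β=1, v≡19 (mod 31); (14|31)=+1, (19|31)=+1; sign (−1)^0·+1^1·+1^0 = +1.
(a,b)_19: α=0, u≡1; β=-2, v≡10 (mod 19); (1|19)=+1, (10|19)=-1; sign (−1)^0·+1^-2·-1^0 = +1.
(a,b)_3: α=-2, u≡1; β=-4, v≡1 (mod 3); (1|3)=+1, (1|3)=+1; sign (−1)^0·+1^-4·+1^-2 = +1.
(a,b)_∞: sgn(-29)=−, sgn(31)=+, so +1.
(a,b)_5: α=0, u≡1; β=-2, v≡1 (mod 5); (1|5)=+1, (1|5)=+1; sign (−1)^0·+1^-2·+1^0 = +1.
(a,b)_11: α=-2, u≡5; β=0, v≡9 (mod 11); (5|11)=+1, (9|11)=+1; sign (−1)^0·+1^0·+1^-2 = +1.
(a,b)_13: α=2, u≡9; β=-2, v≡5 (mod 13); (9|13)=+1, (5|13)=-1; sign (−1)^0·+1^-2·-1^2 = +1.
(a,b)_29: α=1, u≡28; β=2, v≡18 (mod 29); (28|29)=+1, (18|29)=-1; sign (−1)^0·+1^2·-1^1 = -1.
Ram(-29, 31) = {2, 29}; no ℚ_2-point on the conic.

[2, 29]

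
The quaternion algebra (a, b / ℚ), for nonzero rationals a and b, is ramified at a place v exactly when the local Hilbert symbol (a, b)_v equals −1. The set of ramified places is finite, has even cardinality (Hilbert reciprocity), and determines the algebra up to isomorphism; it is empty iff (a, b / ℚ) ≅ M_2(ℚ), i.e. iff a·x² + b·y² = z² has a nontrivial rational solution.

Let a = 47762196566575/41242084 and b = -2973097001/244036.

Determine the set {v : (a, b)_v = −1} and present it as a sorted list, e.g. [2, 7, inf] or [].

[2, 47]

(a, b) ≡ (1927, -44321) mod (ℚ^×)²; places V = {2, 5, 7, 13, 19, 23, 37, 41, 47, ∞}.
(a,b)_41: α=1, u≡28; β=1, v≡12 (mod 41); (28|41)=-1, (12|41)=-1; sign (−1)^0·-1^1·-1^1 = +1.
(a,b)_2: α=-2, β=-2; u≡7, v≡7 (mod 8); ε(u)ε(v)=1·1, αω(v)=-2·0, βω(u)=-2·0; sum ≡ 1  ⇒  -1.
(a,b)_∞: sgn(1927)=+, sgn(-44321)=−, so +1.
(a,b)_7: α=0, u≡4; β=2, v≡6 (mod 7); (4|7)=+1, (6|7)=-1; sign (−1)^0·+1^2·-1^0 = +1.
(a,b)_23: α=2, u≡16; β=1, v≡7 (mod 23); (16|23)=+1, (7|23)=-1; sign (−1)^0·+1^1·-1^2 = +1.
(a,b)_19: α=-2, u≡10; β=-2, v≡6 (mod 19); (10|19)=-1, (6|19)=+1; sign (−1)^0·-1^-2·+1^-2 = +1.
(a,b)_37: α=4, u≡21; β=2, v≡24 (mod 37); (21|37)=+1, (24|37)=-1; sign (−1)^0·+1^2·-1^4 = +1.
(a,b)_47: α=1, u≡22; β=1, v≡44 (mod 47); (22|47)=-1, (44|47)=-1; sign (−1)^1·-1^1·-1^1 = -1.
(a,b)_5: α=2, u≡2; β=0, v≡4 (mod 5); (2|5)=-1, (4|5)=+1; sign (−1)^0·-1^0·+1^2 = +1.
(a,b)_13: α=-4, u≡10; β=-2, v≡9 (mod 13); (10|13)=+1, (9|13)=+1; sign (−1)^0·+1^-2·+1^-4 = +1.
Ram(1927, -44321) = {2, 47}; no ℚ_2-point on the conic.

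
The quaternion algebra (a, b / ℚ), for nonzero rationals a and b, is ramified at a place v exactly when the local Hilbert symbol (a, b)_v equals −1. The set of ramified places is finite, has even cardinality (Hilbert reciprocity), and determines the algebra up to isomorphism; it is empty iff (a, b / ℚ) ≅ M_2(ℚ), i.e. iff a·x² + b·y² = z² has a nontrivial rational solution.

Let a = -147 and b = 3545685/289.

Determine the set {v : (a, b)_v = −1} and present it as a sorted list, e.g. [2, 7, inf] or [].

(a, b) ≡ (-3, 393965) mod (ℚ^×)²; places V = {2, 3, 5, 7, 11, 13, 17, 19, 29, ∞}.
(a,b)_2: α=0, β=0; u≡5, v≡5 (mod 8); ε(u)ε(v)=0·0, αω(v)=0·1, βω(u)=0·1; sum ≡ 0  ⇒  +1.
(a,b)_19: α=0, u≡5; β=1, v≡4 (mod 19); (5|19)=+1, (4|19)=+1; sign (−1)^0·+1^1·+1^0 = +1.
(a,b)_∞: sgn(-3)=−, sgn(393965)=+, so +1.
(a,b)_29: α=0, u≡27; β=1, v≡28 (mod 29); (27|29)=-1, (28|29)=+1; sign (−1)^0·-1^1·+1^0 = -1.
(a,b)_7: α=2, u≡4; β=0, v≡5 (mod 7); (4|7)=+1, (5|7)=-1; sign (−1)^0·+1^0·-1^2 = +1.
(a,b)_3: α=1, u≡2; β=2, v≡2 (mod 3); (2|3)=-1, (2|3)=-1; sign (−1)^0·-1^2·-1^1 = -1.
(a,b)_17: α=0, u≡6; β=-2, v≡12 (mod 17); (6|17)=-1, (12|17)=-1; sign (−1)^0·-1^-2·-1^0 = +1.
(a,b)_13: α=0, u≡9; β=1, v≡6 (mod 13); (9|13)=+1, (6|13)=-1; sign (−1)^0·+1^1·-1^0 = +1.
(a,b)_5: α=0, u≡3; β=1, v≡3 (mod 5); (3|5)=-1, (3|5)=-1; sign (−1)^0·-1^1·-1^0 = -1.
(a,b)_11: α=0, u≡7; β=1, v≡8 (mod 11); (7|11)=-1, (8|11)=-1; sign (−1)^0·-1^1·-1^0 = -1.
Ram(-3, 393965) = {3, 5, 11, 29}; no ℚ_3-point on the conic.

[3, 5, 11, 29]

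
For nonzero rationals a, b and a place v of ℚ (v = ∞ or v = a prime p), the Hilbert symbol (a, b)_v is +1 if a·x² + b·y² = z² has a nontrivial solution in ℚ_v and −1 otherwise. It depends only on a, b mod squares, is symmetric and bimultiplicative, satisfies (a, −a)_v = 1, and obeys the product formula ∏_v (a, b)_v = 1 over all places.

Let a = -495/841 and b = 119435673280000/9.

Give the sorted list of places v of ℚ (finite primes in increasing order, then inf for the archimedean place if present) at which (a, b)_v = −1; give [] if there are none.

[5, 11]

Mod squares: a ≡ -55, b ≡ 238. Check v ∈ {∞, 2, 3, 5, 7, 11, 17, 23, 29}.
v=5: a=5^1·(≡1), b=5^4·(≡2) mod 5; (1|5)=+1, (2|5)=-1; (−1)^{1·4·2}·(+1)^4·(-1)^1 = -1.
v=∞: -55 < 0 and 238 > 0  ⇒  (a,b)_∞ = +1.
v=2: v_2(a)=0, v_2(b)=9; units ≡ 1, 7 (mod 8); ε·ε+αω+βω = 0·1+0·0+9·0 ≡ 0  ⇒  (a,b)_2 = +1.
v=23: a=23^0·(≡15), b=23^2·(≡8) mod 23; (15|23)=-1, (8|23)=+1; (−1)^{0·2·11}·(-1)^2·(+1)^0 = +1.
v=17: a=17^0·(≡4), b=17^1·(≡12) mod 17; (4|17)=+1, (12|17)=-1; (−1)^{0·1·8}·(+1)^1·(-1)^0 = +1.
v=11: a=11^1·(≡2), b=11^2·(≡6) mod 11; (2|11)=-1, (6|11)=-1; (−1)^{1·2·5}·(-1)^2·(-1)^1 = -1.
v=7: a=7^0·(≡2), b=7^3·(≡3) mod 7; (2|7)=+1, (3|7)=-1; (−1)^{0·3·3}·(+1)^3·(-1)^0 = +1.
v=29: a=29^-2·(≡27), b=29^0·(≡9) mod 29; (27|29)=-1, (9|29)=+1; (−1)^{-2·0·14}·(-1)^0·(+1)^-2 = +1.
v=3: a=3^2·(≡2), b=3^-2·(≡1) mod 3; (2|3)=-1, (1|3)=+1; (−1)^{2·-2·1}·(-1)^-2·(+1)^2 = +1.
(-55, 238 / ℚ) ramifies at {5, 11}: a division algebra.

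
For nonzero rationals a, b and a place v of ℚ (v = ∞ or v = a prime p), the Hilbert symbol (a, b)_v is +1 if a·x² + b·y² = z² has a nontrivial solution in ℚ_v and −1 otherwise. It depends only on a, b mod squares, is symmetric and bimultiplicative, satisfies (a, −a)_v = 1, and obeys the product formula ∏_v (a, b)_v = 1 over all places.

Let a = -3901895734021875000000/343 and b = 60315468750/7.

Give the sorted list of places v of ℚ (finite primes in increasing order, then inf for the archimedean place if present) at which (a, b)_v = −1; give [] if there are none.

(a, b) ≡ (-3045, 3570) mod (ℚ^×)²; places V = {2, 3, 5, 7, 17, 29, ∞}.
(a,b)_5: α=11, u≡4; β=7, v≡4 (mod 5); (4|5)=+1, (4|5)=+1; sign (−1)^0·+1^7·+1^11 = +1.
(a,b)_∞: sgn(-3045)=−, sgn(3570)=+, so +1.
(a,b)_3: α=11, u≡2; β=3, v≡2 (mod 3); (2|3)=-1, (2|3)=-1; sign (−1)^1·-1^3·-1^11 = -1.
(a,b)_17: α=2, u≡13; β=1, v≡10 (mod 17); (13|17)=+1, (10|17)=-1; sign (−1)^0·+1^1·-1^2 = +1.
(a,b)_7: α=-3, u≡5; β=-1, v≡5 (mod 7); (5|7)=-1, (5|7)=-1; sign (−1)^1·-1^-1·-1^-3 = -1.
(a,b)_29: α=3, u≡27; β=2, v≡18 (mod 29); (27|29)=-1, (18|29)=-1; sign (−1)^0·-1^2·-1^3 = -1.
(a,b)_2: α=6, β=1; u≡3, v≡1 (mod 8); ε(u)ε(v)=1·0, αω(v)=6·0, βω(u)=1·1; sum ≡ 1  ⇒  -1.
Ram(-3045, 3570) = {2, 3, 7, 29}; no ℚ_2-point on the conic.

[2, 3, 7, 29]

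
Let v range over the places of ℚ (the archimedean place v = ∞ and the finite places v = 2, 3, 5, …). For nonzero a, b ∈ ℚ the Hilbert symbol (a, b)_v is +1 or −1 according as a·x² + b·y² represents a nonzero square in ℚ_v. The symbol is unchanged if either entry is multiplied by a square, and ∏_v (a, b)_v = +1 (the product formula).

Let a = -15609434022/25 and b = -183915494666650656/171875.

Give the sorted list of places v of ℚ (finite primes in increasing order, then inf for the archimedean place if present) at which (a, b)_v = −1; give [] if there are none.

(a, b) ≡ (-182, -6006) mod (ℚ^×)²; places V = {2, 3, 5, 7, 11, 13, ∞}.
(a,b)_∞: sgn(-182)=−, sgn(-6006)=−, so -1.
(a,b)_3: α=6, u≡1; β=3, v≡2 (mod 3); (1|3)=+1, (2|3)=-1; sign (−1)^0·+1^3·-1^6 = +1.
(a,b)_13: α=1, u≡12; β=3, v≡5 (mod 13); (12|13)=+1, (5|13)=-1; sign (−1)^0·+1^3·-1^1 = -1.
(a,b)_7: α=7, u≡4; β=13, v≡6 (mod 7); (4|7)=+1, (6|7)=-1; sign (−1)^1·+1^13·-1^7 = +1.
(a,b)_5: α=-2, u≡3; β=-6, v≡4 (mod 5); (3|5)=-1, (4|5)=+1; sign (−1)^0·-1^-6·+1^-2 = +1.
(a,b)_2: α=1, β=5; u≡5, v≡5 (mod 8); ε(u)ε(v)=0·0, αω(v)=1·1, βω(u)=5·1; sum ≡ 0  ⇒  +1.
(a,b)_11: α=0, u≡9; β=-1, v≡5 (mod 11); (9|11)=+1, (5|11)=+1; sign (−1)^0·+1^-1·+1^0 = +1.
(-182, -6006 / ℚ) ramifies at {13, ∞}: a division algebra.

[13, inf]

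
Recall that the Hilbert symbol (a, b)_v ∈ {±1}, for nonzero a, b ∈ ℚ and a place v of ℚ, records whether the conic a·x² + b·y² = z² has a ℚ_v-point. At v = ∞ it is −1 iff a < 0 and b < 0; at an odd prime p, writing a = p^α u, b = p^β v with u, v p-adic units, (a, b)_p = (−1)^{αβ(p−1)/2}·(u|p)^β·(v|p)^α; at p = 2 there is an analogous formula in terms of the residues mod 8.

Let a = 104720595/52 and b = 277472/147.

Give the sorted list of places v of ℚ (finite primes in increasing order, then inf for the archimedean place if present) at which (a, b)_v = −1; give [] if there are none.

(a, b) ≡ (96135, 52026) mod (ℚ^×)²; places V = {2, 3, 5, 7, 13, 17, 23, 29, ∞}.
(a,b)_∞: sgn(96135)=+, sgn(52026)=+, so +1.
(a,b)_29: α=1, u≡9; β=1, v≡28 (mod 29); (9|29)=+1, (28|29)=+1; sign (−1)^0·+1^1·+1^1 = +1.
(a,b)_5: α=1, u≡2; β=0, v≡1 (mod 5); (2|5)=-1, (1|5)=+1; sign (−1)^0·-1^0·+1^1 = +1.
(a,b)_7: α=2, u≡2; β=-2, v≡2 (mod 7); (2|7)=+1, (2|7)=+1; sign (−1)^0·+1^-2·+1^2 = +1.
(a,b)_13: α=-1, u≡11; β=1, v≡6 (mod 13); (11|13)=-1, (6|13)=-1; sign (−1)^0·-1^1·-1^-1 = +1.
(a,b)_2: α=-2, β=5; u≡7, v≡5 (mod 8); ε(u)ε(v)=1·0, αω(v)=-2·1, βω(u)=5·0; sum ≡ 0  ⇒  +1.
(a,b)_3: α=1, u≡2; β=-1, v≡2 (mod 3); (2|3)=-1, (2|3)=-1; sign (−1)^1·-1^-1·-1^1 = -1.
(a,b)_17: α=3, u≡14; β=0, v≡6 (mod 17); (14|17)=-1, (6|17)=-1; sign (−1)^0·-1^0·-1^3 = -1.
(a,b)_23: α=0, u≡9; β=1, v≡9 (mod 23); (9|23)=+1, (9|23)=+1; sign (−1)^0·+1^1·+1^0 = +1.
(96135, 52026 / ℚ) ramifies at {3, 17}: a division algebra.

[3, 17]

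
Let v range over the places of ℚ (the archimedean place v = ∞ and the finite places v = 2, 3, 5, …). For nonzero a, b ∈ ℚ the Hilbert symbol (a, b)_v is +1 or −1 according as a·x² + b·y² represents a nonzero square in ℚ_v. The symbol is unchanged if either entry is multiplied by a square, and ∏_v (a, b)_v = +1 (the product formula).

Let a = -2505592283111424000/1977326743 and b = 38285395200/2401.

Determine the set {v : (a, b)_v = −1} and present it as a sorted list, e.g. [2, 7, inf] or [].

Mod squares: a ≡ -455, b ≡ 437. Check v ∈ {∞, 2, 3, 5, 7, 13, 19, 23}.
v=∞: -455 < 0 and 437 > 0  ⇒  (a,b)_∞ = +1.
v=23: a=23^2·(≡20), b=23^1·(≡20) mod 23; (20|23)=-1, (20|23)=-1; (−1)^{2·1·11}·(-1)^1·(-1)^2 = -1.
v=19: a=19^2·(≡6), b=19^1·(≡9) mod 19; (6|19)=+1, (9|19)=+1; (−1)^{2·1·9}·(+1)^1·(+1)^2 = +1.
v=3: a=3^6·(≡1), b=3^4·(≡2) mod 3; (1|3)=+1, (2|3)=-1; (−1)^{6·4·1}·(+1)^4·(-1)^6 = +1.
v=13: a=13^3·(≡12), b=13^2·(≡2) mod 13; (12|13)=+1, (2|13)=-1; (−1)^{3·2·6}·(+1)^2·(-1)^3 = -1.
v=7: a=7^-11·(≡3), b=7^-4·(≡3) mod 7; (3|7)=-1, (3|7)=-1; (−1)^{-11·-4·3}·(-1)^-4·(-1)^-11 = -1.
v=5: a=5^3·(≡1), b=5^2·(≡3) mod 5; (1|5)=+1, (3|5)=-1; (−1)^{3·2·2}·(+1)^2·(-1)^3 = -1.
v=2: v_2(a)=16, v_2(b)=8; units ≡ 1, 5 (mod 8); ε·ε+αω+βω = 0·0+16·1+8·0 ≡ 0  ⇒  (a,b)_2 = +1.
Ram(-455, 437) = {5, 7, 13, 23}; no ℚ_5-point on the conic.

[5, 7, 13, 23]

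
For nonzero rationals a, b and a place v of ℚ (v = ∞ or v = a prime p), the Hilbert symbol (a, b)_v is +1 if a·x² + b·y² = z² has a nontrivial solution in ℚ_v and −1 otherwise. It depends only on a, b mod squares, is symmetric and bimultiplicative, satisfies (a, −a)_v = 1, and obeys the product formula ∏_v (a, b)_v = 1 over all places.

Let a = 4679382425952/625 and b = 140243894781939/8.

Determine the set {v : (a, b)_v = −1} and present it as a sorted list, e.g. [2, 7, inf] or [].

(a, b) ≡ (2057718, 864838) mod (ℚ^×)²; places V = {2, 3, 5, 13, 23, 29, 31, 37, ∞}.
(a,b)_∞: sgn(2057718)=+, sgn(864838)=+, so +1.
(a,b)_23: α=1, u≡15; β=2, v≡11 (mod 23); (15|23)=-1, (11|23)=-1; sign (−1)^0·-1^2·-1^1 = -1.
(a,b)_2: α=5, β=-3; u≡3, v≡3 (mod 8); ε(u)ε(v)=1·1, αω(v)=5·1, βω(u)=-3·1; sum ≡ 1  ⇒  -1.
(a,b)_31: α=1, u≡2; β=1, v≡15 (mod 31); (2|31)=+1, (15|31)=-1; sign (−1)^1·+1^1·-1^1 = +1.
(a,b)_3: α=1, u≡1; β=6, v≡1 (mod 3); (1|3)=+1, (1|3)=+1; sign (−1)^0·+1^6·+1^1 = +1.
(a,b)_5: α=-4, u≡2; β=0, v≡3 (mod 5); (2|5)=-1, (3|5)=-1; sign (−1)^0·-1^0·-1^-4 = +1.
(a,b)_37: α=1, u≡4; β=1, v≡30 (mod 37); (4|37)=+1, (30|37)=+1; sign (−1)^0·+1^1·+1^1 = +1.
(a,b)_29: α=2, u≡1; β=3, v≡3 (mod 29); (1|29)=+1, (3|29)=-1; sign (−1)^0·+1^3·-1^2 = +1.
(a,b)_13: α=3, u≡11; β=1, v≡5 (mod 13); (11|13)=-1, (5|13)=-1; sign (−1)^0·-1^1·-1^3 = +1.
(2057718, 864838 / ℚ) ramifies at {2, 23}: a division algebra.

[2, 23]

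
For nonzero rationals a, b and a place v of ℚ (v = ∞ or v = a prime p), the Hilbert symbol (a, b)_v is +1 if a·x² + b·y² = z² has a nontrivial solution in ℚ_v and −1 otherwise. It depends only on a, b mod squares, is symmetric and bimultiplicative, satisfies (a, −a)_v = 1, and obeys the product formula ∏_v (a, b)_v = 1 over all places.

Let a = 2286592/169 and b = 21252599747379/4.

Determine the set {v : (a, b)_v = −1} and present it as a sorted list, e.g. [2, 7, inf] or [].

Mod squares: a ≡ 2233, b ≡ 1552531211. Check v ∈ {∞, 2, 3, 7, 11, 13, 19, 23, 29, 37, 43}.
v=2: v_2(a)=10, v_2(b)=-2; units ≡ 1, 3 (mod 8); ε·ε+αω+βω = 0·1+10·1+-2·0 ≡ 0  ⇒  (a,b)_2 = +1.
v=29: a=29^1·(≡18), b=29^1·(≡20) mod 29; (18|29)=-1, (20|29)=+1; (−1)^{1·1·14}·(-1)^1·(+1)^1 = -1.
v=13: a=13^-2·(≡9), b=13^2·(≡1) mod 13; (9|13)=+1, (1|13)=+1; (−1)^{-2·2·6}·(+1)^2·(+1)^-2 = +1.
v=23: a=23^0·(≡3), b=23^1·(≡14) mod 23; (3|23)=+1, (14|23)=-1; (−1)^{0·1·11}·(+1)^1·(-1)^0 = +1.
v=3: a=3^0·(≡1), b=3^4·(≡2) mod 3; (1|3)=+1, (2|3)=-1; (−1)^{0·4·1}·(+1)^4·(-1)^0 = +1.
v=11: a=11^1·(≡4), b=11^1·(≡9) mod 11; (4|11)=+1, (9|11)=+1; (−1)^{1·1·5}·(+1)^1·(+1)^1 = -1.
v=43: a=43^0·(≡35), b=43^1·(≡21) mod 43; (35|43)=+1, (21|43)=+1; (−1)^{0·1·21}·(+1)^1·(+1)^0 = +1.
v=7: a=7^1·(≡1), b=7^1·(≡3) mod 7; (1|7)=+1, (3|7)=-1; (−1)^{1·1·3}·(+1)^1·(-1)^1 = +1.
v=37: a=37^0·(≡19), b=37^1·(≡7) mod 37; (19|37)=-1, (7|37)=+1; (−1)^{0·1·18}·(-1)^1·(+1)^0 = -1.
v=∞: 2233 > 0 and 1552531211 > 0  ⇒  (a,b)_∞ = +1.
v=19: a=19^0·(≡10), b=19^1·(≡6) mod 19; (10|19)=-1, (6|19)=+1; (−1)^{0·1·9}·(-1)^1·(+1)^0 = -1.
|Ram(2233, 1552531211)| = 4, even; anisotropic at {11, 19, 29, 37}.

[11, 19, 29, 37]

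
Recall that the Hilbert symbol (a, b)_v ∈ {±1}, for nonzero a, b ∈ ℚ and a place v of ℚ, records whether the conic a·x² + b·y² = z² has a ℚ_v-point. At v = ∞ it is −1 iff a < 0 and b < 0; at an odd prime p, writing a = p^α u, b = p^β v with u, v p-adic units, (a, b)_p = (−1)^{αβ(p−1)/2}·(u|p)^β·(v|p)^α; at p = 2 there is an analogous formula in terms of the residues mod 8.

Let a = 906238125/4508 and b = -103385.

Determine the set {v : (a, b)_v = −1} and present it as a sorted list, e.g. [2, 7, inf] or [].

[2, 5, 29, 31]

(a, b) ≡ (5083, -103385) mod (ℚ^×)²; places V = {2, 3, 5, 7, 13, 17, 23, 29, 31, ∞}.
(a,b)_17: α=1, u≡6; β=0, v≡9 (mod 17); (6|17)=-1, (9|17)=+1; sign (−1)^0·-1^0·+1^1 = +1.
(a,b)_13: α=1, u≡1; β=0, v≡4 (mod 13); (1|13)=+1, (4|13)=+1; sign (−1)^0·+1^0·+1^1 = +1.
(a,b)_23: α=-1, u≡5; β=1, v≡13 (mod 23); (5|23)=-1, (13|23)=+1; sign (−1)^1·-1^1·+1^-1 = +1.
(a,b)_2: α=-2, β=0; u≡3, v≡7 (mod 8); ε(u)ε(v)=1·1, αω(v)=-2·0, βω(u)=0·1; sum ≡ 1  ⇒  -1.
(a,b)_5: α=4, u≡2; β=1, v≡3 (mod 5); (2|5)=-1, (3|5)=-1; sign (−1)^0·-1^1·-1^4 = -1.
(a,b)_7: α=-2, u≡2; β=0, v≡5 (mod 7); (2|7)=+1, (5|7)=-1; sign (−1)^0·+1^0·-1^-2 = +1.
(a,b)_31: α=0, u≡26; β=1, v≡13 (mod 31); (26|31)=-1, (13|31)=-1; sign (−1)^0·-1^1·-1^0 = -1.
(a,b)_3: α=8, u≡1; β=0, v≡1 (mod 3); (1|3)=+1, (1|3)=+1; sign (−1)^0·+1^0·+1^8 = +1.
(a,b)_∞: sgn(5083)=+, sgn(-103385)=−, so +1.
(a,b)_29: α=0, u≡19; β=1, v≡2 (mod 29); (19|29)=-1, (2|29)=-1; sign (−1)^0·-1^1·-1^0 = -1.
|Ram(5083, -103385)| = 4, even; anisotropic at {2, 5, 29, 31}.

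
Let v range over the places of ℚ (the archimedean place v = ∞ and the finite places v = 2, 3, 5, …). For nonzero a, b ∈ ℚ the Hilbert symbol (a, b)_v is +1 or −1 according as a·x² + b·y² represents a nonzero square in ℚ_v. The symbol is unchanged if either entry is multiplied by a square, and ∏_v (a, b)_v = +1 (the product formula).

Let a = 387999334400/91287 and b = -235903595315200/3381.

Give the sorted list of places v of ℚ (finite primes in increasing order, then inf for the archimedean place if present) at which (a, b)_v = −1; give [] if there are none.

[19, 23]

Mod squares: a ≡ 943, b ≡ -107502. Check v ∈ {∞, 2, 3, 5, 7, 19, 23, 41}.
v=∞: 943 > 0 and -107502 < 0  ⇒  (a,b)_∞ = +1.
v=19: a=19^2·(≡10), b=19^3·(≡5) mod 19; (10|19)=-1, (5|19)=+1; (−1)^{2·3·9}·(-1)^3·(+1)^2 = -1.
v=3: a=3^-4·(≡1), b=3^-1·(≡1) mod 3; (1|3)=+1, (1|3)=+1; (−1)^{-4·-1·1}·(+1)^-1·(+1)^-4 = +1.
v=5: a=5^2·(≡3), b=5^2·(≡2) mod 5; (3|5)=-1, (2|5)=-1; (−1)^{2·2·2}·(-1)^2·(-1)^2 = +1.
v=7: a=7^-2·(≡6), b=7^-2·(≡1) mod 7; (6|7)=-1, (1|7)=+1; (−1)^{-2·-2·3}·(-1)^-2·(+1)^-2 = +1.
v=23: a=23^-1·(≡4), b=23^-1·(≡1) mod 23; (4|23)=+1, (1|23)=+1; (−1)^{-1·-1·11}·(+1)^-1·(+1)^-1 = -1.
v=2: v_2(a)=20, v_2(b)=25; units ≡ 7, 1 (mod 8); ε·ε+αω+βω = 1·0+20·0+25·0 ≡ 0  ⇒  (a,b)_2 = +1.
v=41: a=41^1·(≡10), b=41^1·(≡4) mod 41; (10|41)=+1, (4|41)=+1; (−1)^{1·1·20}·(+1)^1·(+1)^1 = +1.
|Ram(943, -107502)| = 2, even; anisotropic at {19, 23}.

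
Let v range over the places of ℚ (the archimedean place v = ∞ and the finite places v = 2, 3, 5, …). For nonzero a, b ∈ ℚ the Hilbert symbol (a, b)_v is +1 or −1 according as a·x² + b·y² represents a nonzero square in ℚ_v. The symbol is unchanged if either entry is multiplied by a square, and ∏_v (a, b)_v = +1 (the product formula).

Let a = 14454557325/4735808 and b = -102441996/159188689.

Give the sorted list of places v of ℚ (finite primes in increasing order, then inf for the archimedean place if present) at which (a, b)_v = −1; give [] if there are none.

Mod squares: a ≡ 1001, b ≡ -19. Check v ∈ {∞, 2, 3, 5, 7, 11, 13, 19, 31, 37, 43}.
v=31: a=31^-2·(≡8), b=31^-2·(≡30) mod 31; (8|31)=+1, (30|31)=-1; (−1)^{-2·-2·15}·(+1)^-2·(-1)^-2 = +1.
v=13: a=13^3·(≡10), b=13^0·(≡11) mod 13; (10|13)=+1, (11|13)=-1; (−1)^{3·0·6}·(+1)^0·(-1)^3 = -1.
v=7: a=7^-1·(≡5), b=7^0·(≡4) mod 7; (5|7)=-1, (4|7)=+1; (−1)^{-1·0·3}·(-1)^0·(+1)^-1 = +1.
v=43: a=43^0·(≡42), b=43^2·(≡1) mod 43; (42|43)=-1, (1|43)=+1; (−1)^{0·2·21}·(-1)^2·(+1)^0 = +1.
v=37: a=37^0·(≡8), b=37^-2·(≡17) mod 37; (8|37)=-1, (17|37)=-1; (−1)^{0·-2·18}·(-1)^-2·(-1)^0 = +1.
v=∞: 1001 > 0 and -19 < 0  ⇒  (a,b)_∞ = +1.
v=5: a=5^2·(≡1), b=5^0·(≡1) mod 5; (1|5)=+1, (1|5)=+1; (−1)^{2·0·2}·(+1)^0·(+1)^2 = +1.
v=2: v_2(a)=-6, v_2(b)=2; units ≡ 1, 5 (mod 8); ε·ε+αω+βω = 0·0+-6·1+2·0 ≡ 0  ⇒  (a,b)_2 = +1.
v=11: a=11^-1·(≡1), b=11^-2·(≡4) mod 11; (1|11)=+1, (4|11)=+1; (−1)^{-1·-2·5}·(+1)^-2·(+1)^-1 = +1.
v=19: a=19^2·(≡10), b=19^1·(≡3) mod 19; (10|19)=-1, (3|19)=-1; (−1)^{2·1·9}·(-1)^1·(-1)^2 = -1.
v=3: a=3^6·(≡2), b=3^6·(≡2) mod 3; (2|3)=-1, (2|3)=-1; (−1)^{6·6·1}·(-1)^6·(-1)^6 = +1.
|Ram(1001, -19)| = 2, even; anisotropic at {13, 19}.

[13, 19]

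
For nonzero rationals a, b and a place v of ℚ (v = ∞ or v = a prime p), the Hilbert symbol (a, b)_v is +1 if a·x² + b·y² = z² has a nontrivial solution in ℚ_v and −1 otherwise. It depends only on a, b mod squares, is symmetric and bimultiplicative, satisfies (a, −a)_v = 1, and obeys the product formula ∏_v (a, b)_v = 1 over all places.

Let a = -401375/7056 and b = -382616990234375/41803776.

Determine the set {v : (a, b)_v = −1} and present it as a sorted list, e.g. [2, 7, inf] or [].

(a, b) ≡ (-95, -1330) mod (ℚ^×)²; places V = {2, 3, 5, 7, 13, 19, ∞}.
(a,b)_2: α=-4, β=-13; u≡1, v≡7 (mod 8); ε(u)ε(v)=0·1, αω(v)=-4·0, βω(u)=-13·0; sum ≡ 0  ⇒  +1.
(a,b)_5: α=3, u≡4; β=9, v≡1 (mod 5); (4|5)=+1, (1|5)=+1; sign (−1)^0·+1^9·+1^3 = +1.
(a,b)_7: α=-2, u≡3; β=-1, v≡3 (mod 7); (3|7)=-1, (3|7)=-1; sign (−1)^0·-1^-1·-1^-2 = -1.
(a,b)_19: α=1, u≡14; β=3, v≡16 (mod 19); (14|19)=-1, (16|19)=+1; sign (−1)^1·-1^3·+1^1 = +1.
(a,b)_∞: sgn(-95)=−, sgn(-1330)=−, so -1.
(a,b)_3: α=-2, u≡1; β=-6, v≡2 (mod 3); (1|3)=+1, (2|3)=-1; sign (−1)^0·+1^-6·-1^-2 = +1.
(a,b)_13: α=2, u≡3; β=4, v≡12 (mod 13); (3|13)=+1, (12|13)=+1; sign (−1)^0·+1^4·+1^2 = +1.
|Ram(-95, -1330)| = 2, even; anisotropic at {7, ∞}.

[7, inf]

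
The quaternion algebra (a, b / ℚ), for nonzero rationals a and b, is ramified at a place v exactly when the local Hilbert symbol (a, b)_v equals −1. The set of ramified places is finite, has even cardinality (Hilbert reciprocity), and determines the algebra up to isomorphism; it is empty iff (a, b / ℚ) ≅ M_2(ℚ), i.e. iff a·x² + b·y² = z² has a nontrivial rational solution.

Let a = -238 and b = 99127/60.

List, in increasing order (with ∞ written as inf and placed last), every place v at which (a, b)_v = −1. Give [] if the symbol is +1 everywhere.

[3, 5, 7, 17]

Mod squares: a ≡ -238, b ≡ 105. Check v ∈ {∞, 2, 3, 5, 7, 17}.
v=∞: -238 < 0 and 105 > 0  ⇒  (a,b)_∞ = +1.
v=3: a=3^0·(≡2), b=3^-1·(≡2) mod 3; (2|3)=-1, (2|3)=-1; (−1)^{0·-1·1}·(-1)^-1·(-1)^0 = -1.
v=7: a=7^1·(≡1), b=7^3·(≡4) mod 7; (1|7)=+1, (4|7)=+1; (−1)^{1·3·3}·(+1)^3·(+1)^1 = -1.
v=17: a=17^1·(≡3), b=17^2·(≡6) mod 17; (3|17)=-1, (6|17)=-1; (−1)^{1·2·8}·(-1)^2·(-1)^1 = -1.
v=5: a=5^0·(≡2), b=5^-1·(≡1) mod 5; (2|5)=-1, (1|5)=+1; (−1)^{0·-1·2}·(-1)^-1·(+1)^0 = -1.
v=2: v_2(a)=1, v_2(b)=-2; units ≡ 1, 1 (mod 8); ε·ε+αω+βω = 0·0+1·0+-2·0 ≡ 0  ⇒  (a,b)_2 = +1.
(-238, 105 / ℚ) ramifies at {3, 5, 7, 17}: a division algebra.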